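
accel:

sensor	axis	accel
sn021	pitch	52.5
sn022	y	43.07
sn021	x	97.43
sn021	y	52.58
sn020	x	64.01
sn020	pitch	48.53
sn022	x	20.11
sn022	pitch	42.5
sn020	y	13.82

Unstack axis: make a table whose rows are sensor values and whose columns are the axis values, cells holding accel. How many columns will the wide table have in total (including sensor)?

4

1 column for sensor plus 3 distinct axis values → 4 columns.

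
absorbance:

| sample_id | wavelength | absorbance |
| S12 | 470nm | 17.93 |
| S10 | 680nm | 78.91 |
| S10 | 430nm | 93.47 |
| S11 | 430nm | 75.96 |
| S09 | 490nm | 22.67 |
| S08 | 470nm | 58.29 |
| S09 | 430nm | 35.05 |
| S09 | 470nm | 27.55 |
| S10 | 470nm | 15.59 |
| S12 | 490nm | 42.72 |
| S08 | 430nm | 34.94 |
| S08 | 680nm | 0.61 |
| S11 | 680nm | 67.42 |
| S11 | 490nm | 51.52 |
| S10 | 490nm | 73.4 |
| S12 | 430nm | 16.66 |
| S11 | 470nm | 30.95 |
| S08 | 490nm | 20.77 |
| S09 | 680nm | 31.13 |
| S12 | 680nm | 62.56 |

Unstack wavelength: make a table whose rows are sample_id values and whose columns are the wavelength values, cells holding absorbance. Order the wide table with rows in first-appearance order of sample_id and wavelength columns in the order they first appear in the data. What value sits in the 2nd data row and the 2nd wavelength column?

78.91

With rows in first-appearance order of sample_id, row 2 is sample_id=S10. wavelength columns in first-appearance order: 470nm, 680nm, 430nm, 490nm; column 2 is 680nm.
Long rows with sample_id=S10, wavelength=680nm: absorbance = 78.91.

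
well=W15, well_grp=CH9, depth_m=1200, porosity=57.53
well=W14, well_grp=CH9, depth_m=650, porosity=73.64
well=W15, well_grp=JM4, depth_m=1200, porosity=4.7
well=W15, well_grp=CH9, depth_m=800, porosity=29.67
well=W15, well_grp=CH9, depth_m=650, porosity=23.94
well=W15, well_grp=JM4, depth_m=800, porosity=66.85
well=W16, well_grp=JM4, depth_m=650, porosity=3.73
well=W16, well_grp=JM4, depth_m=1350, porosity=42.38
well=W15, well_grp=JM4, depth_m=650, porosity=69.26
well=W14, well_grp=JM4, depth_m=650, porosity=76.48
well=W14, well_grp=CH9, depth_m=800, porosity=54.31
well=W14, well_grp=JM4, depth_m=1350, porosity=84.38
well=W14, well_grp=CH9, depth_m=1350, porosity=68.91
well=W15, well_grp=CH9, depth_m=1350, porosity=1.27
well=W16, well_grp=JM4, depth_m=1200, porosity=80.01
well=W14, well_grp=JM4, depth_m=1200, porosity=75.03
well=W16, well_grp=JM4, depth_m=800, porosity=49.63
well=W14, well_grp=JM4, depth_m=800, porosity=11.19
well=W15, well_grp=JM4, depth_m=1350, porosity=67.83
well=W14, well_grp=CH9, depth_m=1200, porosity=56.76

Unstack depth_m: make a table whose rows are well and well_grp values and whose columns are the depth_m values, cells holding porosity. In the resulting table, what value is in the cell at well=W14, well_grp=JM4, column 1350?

Wide layout: rows indexed by well and well_grp, columns are the 4 distinct depth_m values (1200, 650, 800, 1350).
Cell (well=W14, well_grp=JM4, depth_m=1350) draws from the long row where well=W14, well_grp=JM4 and depth_m=1350, which has porosity=84.38.

84.38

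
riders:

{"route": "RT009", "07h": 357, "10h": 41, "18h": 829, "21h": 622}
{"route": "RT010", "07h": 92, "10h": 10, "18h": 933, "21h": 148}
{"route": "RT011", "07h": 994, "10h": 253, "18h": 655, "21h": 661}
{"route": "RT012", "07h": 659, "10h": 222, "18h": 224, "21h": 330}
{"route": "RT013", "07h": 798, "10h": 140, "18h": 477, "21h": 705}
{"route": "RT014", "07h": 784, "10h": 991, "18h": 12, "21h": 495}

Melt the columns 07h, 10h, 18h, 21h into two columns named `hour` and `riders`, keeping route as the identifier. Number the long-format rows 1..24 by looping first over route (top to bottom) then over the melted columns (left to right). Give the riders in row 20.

24 rows total (6 × 4). Row 20: index ⌊(20-1)/4⌋ = 4 into route → RT013; (20-1) mod 4 = 3 into the melted columns → 21h.
So row 20 is (RT013, 21h, 705); riders = 705.

705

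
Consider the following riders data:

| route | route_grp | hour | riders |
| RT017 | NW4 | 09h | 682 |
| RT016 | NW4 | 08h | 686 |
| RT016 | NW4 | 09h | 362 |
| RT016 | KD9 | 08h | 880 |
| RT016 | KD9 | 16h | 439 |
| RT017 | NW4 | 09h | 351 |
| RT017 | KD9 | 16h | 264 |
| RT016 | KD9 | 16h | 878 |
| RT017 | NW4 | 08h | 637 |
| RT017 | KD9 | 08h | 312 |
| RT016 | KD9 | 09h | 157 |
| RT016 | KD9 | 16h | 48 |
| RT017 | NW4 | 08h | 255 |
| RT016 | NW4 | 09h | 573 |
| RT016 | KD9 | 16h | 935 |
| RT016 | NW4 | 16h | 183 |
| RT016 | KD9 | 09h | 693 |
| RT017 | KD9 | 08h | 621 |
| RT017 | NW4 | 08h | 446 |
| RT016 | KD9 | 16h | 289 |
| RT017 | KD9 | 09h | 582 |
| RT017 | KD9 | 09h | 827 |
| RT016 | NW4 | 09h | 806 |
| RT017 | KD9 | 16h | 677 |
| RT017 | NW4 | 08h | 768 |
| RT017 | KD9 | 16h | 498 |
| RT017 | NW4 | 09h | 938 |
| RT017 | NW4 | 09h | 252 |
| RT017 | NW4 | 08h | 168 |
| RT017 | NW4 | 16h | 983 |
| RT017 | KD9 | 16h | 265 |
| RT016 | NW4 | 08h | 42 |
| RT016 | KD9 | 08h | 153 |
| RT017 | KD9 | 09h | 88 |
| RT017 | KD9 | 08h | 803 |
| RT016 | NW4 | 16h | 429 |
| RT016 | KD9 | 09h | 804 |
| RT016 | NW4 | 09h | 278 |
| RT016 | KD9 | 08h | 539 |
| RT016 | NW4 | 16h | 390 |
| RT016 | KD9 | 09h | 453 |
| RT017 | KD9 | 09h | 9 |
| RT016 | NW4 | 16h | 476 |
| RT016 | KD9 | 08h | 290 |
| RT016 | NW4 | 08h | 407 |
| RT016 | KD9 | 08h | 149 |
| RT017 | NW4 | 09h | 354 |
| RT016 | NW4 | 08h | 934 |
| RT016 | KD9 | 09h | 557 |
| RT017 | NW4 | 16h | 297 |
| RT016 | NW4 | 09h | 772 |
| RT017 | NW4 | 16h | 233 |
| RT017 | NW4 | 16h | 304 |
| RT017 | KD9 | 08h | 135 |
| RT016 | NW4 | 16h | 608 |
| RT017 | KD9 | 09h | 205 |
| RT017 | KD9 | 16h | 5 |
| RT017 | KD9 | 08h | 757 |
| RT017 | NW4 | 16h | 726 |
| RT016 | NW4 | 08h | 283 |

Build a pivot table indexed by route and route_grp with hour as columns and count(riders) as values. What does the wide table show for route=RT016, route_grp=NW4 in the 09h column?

5

Rows with route=RT016, route_grp=NW4 and hour=09h: riders values are 362, 573, 806, 278, 772.
5 rows match — count = 5.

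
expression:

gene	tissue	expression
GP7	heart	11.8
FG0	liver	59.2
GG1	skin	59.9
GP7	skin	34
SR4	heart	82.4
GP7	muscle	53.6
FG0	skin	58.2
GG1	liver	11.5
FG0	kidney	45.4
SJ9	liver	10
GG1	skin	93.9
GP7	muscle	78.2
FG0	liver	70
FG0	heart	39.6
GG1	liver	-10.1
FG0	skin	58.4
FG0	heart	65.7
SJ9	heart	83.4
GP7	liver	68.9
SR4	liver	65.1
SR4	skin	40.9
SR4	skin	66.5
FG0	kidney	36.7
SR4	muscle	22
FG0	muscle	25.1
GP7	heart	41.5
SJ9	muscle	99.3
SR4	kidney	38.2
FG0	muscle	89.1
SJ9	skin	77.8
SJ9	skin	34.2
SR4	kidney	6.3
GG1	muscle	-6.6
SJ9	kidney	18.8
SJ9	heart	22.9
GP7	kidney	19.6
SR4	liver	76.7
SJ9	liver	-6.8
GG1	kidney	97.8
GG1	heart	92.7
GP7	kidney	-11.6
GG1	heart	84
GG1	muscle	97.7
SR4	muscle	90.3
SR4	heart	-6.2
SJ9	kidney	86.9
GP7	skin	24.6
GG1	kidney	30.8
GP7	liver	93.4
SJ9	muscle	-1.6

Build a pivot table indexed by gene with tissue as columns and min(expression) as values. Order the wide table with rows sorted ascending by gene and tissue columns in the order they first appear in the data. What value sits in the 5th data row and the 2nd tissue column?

With rows sorted ascending by gene, row 5 is gene=SR4. tissue columns in first-appearance order: heart, liver, skin, muscle, kidney; column 2 is liver.
Long rows with gene=SR4, tissue=liver: min(65.1, 76.7) = 65.1.

65.1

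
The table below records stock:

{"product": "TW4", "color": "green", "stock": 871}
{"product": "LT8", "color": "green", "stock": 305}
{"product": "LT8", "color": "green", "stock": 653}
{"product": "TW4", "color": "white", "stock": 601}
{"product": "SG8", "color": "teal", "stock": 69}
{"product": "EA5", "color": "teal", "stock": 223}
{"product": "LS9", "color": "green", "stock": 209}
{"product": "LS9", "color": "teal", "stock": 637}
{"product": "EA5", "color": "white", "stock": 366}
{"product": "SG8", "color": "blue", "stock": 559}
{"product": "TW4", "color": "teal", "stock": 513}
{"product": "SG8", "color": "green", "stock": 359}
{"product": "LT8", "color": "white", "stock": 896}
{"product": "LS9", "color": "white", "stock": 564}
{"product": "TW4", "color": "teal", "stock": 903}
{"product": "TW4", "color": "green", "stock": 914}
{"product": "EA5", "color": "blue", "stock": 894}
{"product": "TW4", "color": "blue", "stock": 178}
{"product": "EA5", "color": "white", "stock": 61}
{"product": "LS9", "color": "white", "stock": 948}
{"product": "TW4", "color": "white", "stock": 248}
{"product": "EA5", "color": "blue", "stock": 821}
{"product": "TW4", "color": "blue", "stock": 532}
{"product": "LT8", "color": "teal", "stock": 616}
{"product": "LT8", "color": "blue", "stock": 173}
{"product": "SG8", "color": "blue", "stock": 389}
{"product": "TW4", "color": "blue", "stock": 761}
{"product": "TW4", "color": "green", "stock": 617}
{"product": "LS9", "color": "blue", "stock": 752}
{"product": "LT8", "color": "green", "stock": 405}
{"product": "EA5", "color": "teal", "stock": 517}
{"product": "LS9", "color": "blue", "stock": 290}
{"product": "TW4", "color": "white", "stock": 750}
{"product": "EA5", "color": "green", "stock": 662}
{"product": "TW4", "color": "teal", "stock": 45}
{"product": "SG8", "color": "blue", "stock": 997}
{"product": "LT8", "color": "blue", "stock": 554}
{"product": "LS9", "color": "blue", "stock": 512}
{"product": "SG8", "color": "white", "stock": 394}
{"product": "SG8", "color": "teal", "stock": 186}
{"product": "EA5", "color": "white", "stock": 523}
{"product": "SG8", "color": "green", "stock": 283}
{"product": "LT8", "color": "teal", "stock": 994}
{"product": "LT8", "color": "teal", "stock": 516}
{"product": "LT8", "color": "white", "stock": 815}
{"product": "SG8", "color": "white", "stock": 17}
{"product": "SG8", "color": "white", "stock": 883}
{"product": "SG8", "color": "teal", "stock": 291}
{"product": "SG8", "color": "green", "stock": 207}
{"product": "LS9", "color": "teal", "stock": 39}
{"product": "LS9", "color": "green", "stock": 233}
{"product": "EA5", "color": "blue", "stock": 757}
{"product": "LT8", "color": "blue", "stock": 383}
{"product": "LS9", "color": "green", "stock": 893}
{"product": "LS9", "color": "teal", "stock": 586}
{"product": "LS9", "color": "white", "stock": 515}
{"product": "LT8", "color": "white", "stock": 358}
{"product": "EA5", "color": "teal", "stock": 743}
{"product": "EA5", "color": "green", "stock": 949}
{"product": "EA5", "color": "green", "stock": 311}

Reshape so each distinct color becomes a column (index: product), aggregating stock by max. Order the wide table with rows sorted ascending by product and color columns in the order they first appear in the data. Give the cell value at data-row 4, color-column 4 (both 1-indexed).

997

With rows sorted ascending by product, row 4 is product=SG8. color columns in first-appearance order: green, white, teal, blue; column 4 is blue.
Long rows with product=SG8, color=blue: max(559, 389, 997) = 997.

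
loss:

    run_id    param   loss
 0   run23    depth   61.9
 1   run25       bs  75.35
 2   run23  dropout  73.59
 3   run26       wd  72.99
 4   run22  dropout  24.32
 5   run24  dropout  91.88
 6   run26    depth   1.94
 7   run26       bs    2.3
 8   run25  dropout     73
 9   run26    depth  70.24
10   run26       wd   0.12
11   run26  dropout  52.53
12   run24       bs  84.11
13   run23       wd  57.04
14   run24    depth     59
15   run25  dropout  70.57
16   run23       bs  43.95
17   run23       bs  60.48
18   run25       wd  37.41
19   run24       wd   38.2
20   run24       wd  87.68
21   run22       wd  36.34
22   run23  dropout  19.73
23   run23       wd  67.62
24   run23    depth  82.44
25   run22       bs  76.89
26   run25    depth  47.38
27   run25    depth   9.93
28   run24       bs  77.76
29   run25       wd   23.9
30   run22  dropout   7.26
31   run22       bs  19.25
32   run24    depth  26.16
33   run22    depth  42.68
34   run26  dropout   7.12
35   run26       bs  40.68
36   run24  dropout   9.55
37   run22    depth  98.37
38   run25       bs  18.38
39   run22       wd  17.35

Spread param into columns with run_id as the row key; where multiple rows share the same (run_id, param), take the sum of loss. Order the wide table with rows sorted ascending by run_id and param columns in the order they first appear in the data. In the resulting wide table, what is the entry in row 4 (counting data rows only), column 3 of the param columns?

143.57

With rows sorted ascending by run_id, row 4 is run_id=run25. param columns in first-appearance order: depth, bs, dropout, wd; column 3 is dropout.
Long rows with run_id=run25, param=dropout: 73 + 70.57 = 143.57.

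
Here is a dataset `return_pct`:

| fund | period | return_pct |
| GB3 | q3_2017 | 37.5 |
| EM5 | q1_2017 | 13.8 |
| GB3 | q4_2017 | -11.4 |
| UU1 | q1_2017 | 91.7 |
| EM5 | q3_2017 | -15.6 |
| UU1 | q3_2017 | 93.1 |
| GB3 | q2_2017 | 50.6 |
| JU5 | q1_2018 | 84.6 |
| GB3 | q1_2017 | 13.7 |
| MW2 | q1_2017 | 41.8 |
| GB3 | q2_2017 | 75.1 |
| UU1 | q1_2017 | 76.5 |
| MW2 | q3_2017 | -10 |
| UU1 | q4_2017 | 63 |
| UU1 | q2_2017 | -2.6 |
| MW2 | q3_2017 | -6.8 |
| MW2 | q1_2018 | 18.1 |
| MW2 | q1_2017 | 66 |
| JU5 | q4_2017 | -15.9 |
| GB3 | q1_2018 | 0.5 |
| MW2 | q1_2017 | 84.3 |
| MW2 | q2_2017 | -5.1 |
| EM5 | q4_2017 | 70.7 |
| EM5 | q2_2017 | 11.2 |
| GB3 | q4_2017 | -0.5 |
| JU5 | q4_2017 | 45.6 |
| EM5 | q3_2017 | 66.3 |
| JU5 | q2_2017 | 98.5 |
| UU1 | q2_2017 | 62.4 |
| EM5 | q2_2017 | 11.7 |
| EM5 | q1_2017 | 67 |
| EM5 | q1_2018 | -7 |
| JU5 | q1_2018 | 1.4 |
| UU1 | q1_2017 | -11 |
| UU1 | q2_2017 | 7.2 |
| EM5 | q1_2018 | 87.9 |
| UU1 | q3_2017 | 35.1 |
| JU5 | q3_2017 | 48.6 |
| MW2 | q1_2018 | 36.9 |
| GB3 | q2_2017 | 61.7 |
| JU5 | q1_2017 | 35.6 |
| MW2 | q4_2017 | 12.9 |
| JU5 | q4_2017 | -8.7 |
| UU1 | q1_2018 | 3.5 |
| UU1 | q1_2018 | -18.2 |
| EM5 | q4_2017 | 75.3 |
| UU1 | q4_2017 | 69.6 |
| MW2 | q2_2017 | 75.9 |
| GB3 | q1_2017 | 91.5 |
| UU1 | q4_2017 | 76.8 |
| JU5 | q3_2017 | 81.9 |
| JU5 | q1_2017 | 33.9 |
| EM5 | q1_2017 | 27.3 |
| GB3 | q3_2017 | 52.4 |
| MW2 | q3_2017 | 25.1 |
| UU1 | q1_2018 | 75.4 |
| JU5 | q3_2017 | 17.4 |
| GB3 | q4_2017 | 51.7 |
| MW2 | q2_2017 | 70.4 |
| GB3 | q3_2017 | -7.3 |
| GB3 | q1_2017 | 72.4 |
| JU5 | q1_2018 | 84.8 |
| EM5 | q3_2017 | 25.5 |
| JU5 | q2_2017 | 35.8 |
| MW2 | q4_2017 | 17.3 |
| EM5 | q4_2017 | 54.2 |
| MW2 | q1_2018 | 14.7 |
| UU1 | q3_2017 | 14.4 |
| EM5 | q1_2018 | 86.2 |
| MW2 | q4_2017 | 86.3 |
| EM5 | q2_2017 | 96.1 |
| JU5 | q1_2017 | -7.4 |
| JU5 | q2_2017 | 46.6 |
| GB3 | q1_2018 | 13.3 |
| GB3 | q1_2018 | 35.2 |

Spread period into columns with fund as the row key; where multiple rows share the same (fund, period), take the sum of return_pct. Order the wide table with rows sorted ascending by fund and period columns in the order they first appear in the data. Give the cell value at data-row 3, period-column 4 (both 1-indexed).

180.9

With rows sorted ascending by fund, row 3 is fund=JU5. period columns in first-appearance order: q3_2017, q1_2017, q4_2017, q2_2017, q1_2018; column 4 is q2_2017.
Long rows with fund=JU5, period=q2_2017: 98.5 + 35.8 + 46.6 = 180.9.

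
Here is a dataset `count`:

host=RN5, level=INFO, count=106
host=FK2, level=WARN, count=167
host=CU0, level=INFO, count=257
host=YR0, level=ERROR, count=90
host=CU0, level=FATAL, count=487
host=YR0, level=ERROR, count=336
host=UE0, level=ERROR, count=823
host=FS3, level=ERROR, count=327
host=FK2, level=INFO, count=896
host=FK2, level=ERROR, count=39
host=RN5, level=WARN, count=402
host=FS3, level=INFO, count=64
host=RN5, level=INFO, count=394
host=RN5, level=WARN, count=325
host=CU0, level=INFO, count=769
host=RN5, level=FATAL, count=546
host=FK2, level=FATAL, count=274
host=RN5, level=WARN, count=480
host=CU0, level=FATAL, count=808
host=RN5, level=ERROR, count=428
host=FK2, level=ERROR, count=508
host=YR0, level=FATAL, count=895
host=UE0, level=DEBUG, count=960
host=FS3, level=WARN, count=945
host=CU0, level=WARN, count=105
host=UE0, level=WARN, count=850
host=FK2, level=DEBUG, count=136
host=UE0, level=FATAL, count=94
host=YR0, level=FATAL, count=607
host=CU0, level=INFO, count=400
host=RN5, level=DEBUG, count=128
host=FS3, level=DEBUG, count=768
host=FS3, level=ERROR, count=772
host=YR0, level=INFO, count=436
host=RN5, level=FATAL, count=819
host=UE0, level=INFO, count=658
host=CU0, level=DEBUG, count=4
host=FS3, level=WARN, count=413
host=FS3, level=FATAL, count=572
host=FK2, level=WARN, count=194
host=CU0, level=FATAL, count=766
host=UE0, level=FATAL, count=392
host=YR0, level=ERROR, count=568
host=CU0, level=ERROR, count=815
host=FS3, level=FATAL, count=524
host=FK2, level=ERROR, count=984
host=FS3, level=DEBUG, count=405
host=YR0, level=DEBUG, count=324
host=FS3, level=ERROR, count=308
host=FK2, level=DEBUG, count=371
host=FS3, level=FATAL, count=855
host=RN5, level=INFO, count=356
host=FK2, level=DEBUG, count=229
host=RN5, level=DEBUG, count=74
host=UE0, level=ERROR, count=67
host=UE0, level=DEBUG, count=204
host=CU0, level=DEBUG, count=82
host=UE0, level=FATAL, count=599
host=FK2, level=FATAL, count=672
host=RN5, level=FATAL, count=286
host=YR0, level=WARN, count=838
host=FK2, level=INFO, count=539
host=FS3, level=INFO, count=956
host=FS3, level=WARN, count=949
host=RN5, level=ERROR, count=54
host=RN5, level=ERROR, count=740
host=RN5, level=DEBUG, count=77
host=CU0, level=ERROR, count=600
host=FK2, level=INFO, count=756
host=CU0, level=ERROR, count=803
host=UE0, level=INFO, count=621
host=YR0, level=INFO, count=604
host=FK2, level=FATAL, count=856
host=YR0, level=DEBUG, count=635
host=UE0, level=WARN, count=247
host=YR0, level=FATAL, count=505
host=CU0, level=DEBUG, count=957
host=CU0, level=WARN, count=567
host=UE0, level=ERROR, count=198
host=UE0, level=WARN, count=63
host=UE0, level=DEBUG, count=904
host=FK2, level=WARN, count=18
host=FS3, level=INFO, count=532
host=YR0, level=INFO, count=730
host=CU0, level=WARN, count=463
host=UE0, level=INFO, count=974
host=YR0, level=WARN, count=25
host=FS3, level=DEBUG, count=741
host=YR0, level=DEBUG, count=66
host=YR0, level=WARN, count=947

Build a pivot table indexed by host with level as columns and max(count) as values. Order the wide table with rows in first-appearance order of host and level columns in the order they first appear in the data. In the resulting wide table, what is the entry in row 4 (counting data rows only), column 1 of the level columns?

730

With rows in first-appearance order of host, row 4 is host=YR0. level columns in first-appearance order: INFO, WARN, ERROR, FATAL, DEBUG; column 1 is INFO.
Long rows with host=YR0, level=INFO: max(436, 604, 730) = 730.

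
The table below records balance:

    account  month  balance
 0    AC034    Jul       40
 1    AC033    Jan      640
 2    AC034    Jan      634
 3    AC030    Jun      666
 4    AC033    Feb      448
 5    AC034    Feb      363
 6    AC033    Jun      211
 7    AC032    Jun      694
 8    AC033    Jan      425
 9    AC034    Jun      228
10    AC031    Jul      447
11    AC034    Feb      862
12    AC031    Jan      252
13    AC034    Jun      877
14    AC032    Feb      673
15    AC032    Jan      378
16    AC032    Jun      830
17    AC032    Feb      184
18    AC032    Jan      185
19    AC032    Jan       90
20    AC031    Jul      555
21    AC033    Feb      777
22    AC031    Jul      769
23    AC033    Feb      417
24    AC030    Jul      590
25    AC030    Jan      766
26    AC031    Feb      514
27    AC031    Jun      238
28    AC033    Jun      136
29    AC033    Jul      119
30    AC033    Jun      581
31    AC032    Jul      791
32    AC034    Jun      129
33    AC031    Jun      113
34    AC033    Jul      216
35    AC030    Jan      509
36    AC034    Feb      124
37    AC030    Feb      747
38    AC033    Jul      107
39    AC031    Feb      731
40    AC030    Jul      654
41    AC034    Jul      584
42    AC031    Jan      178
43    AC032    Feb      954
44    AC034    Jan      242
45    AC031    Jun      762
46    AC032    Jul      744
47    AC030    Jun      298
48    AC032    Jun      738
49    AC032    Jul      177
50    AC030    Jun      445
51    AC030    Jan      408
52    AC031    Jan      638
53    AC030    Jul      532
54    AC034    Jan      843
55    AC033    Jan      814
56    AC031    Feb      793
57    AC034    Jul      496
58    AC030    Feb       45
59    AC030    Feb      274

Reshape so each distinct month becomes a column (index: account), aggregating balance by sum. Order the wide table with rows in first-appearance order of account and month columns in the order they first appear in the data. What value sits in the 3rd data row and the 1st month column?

1776

With rows in first-appearance order of account, row 3 is account=AC030. month columns in first-appearance order: Jul, Jan, Jun, Feb; column 1 is Jul.
Long rows with account=AC030, month=Jul: 590 + 654 + 532 = 1776.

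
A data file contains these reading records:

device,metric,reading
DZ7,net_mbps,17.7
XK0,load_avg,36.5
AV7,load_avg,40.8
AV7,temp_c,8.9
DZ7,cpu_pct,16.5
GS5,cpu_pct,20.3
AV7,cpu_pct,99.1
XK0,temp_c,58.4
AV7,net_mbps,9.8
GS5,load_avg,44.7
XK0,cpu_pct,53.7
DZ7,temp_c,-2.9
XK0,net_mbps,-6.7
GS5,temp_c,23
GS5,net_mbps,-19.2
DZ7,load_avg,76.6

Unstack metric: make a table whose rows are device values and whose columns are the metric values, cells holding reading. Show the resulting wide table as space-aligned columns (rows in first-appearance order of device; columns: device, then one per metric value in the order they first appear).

device  net_mbps  load_avg  temp_c  cpu_pct
DZ7     17.7      76.6      -2.9    16.5   
XK0     -6.7      36.5      58.4    53.7   
AV7     9.8       40.8      8.9     99.1   
GS5     -19.2     44.7      23      20.3   

Columns: device plus the 4 distinct metric values (net_mbps, load_avg, temp_c, cpu_pct).
For example, row DZ7 column net_mbps takes reading=17.7 from the long row (DZ7, net_mbps).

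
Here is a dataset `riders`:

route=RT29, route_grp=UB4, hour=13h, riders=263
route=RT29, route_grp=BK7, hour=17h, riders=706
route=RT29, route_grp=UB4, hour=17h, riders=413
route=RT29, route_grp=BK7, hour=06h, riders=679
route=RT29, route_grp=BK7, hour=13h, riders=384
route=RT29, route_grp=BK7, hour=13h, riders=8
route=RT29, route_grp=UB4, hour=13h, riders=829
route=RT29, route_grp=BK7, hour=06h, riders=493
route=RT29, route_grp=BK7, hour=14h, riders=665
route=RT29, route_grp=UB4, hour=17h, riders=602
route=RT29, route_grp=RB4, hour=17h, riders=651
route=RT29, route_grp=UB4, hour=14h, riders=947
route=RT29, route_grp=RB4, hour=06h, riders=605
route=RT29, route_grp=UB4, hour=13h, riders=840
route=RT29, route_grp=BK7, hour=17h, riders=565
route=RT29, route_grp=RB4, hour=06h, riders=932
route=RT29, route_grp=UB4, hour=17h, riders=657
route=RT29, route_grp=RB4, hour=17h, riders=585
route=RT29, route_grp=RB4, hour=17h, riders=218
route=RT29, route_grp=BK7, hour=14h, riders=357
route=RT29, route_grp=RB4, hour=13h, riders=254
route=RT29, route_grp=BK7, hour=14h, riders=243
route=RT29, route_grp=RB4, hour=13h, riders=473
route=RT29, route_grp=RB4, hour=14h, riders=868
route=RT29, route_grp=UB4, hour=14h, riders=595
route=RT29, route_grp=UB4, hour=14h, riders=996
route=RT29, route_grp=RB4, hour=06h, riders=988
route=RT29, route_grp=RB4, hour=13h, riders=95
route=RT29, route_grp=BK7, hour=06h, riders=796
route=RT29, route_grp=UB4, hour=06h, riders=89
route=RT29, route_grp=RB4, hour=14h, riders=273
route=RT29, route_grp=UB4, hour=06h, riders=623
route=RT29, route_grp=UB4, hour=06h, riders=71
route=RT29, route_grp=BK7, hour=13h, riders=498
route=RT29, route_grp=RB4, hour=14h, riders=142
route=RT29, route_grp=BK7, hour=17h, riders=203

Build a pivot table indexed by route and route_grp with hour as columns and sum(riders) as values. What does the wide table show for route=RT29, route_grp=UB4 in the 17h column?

1672

Rows with route=RT29, route_grp=UB4 and hour=17h: riders values are 413, 602, 657.
413 + 602 + 657 = 1672.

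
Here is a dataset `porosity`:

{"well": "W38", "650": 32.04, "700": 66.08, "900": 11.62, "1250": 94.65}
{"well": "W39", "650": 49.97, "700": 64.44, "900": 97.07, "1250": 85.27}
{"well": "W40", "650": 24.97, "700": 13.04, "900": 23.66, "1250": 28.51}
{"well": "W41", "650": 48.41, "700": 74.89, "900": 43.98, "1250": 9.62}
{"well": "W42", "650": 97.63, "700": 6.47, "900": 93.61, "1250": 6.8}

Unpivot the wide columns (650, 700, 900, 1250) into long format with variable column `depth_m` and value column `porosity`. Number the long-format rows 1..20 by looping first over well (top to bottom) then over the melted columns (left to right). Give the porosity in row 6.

64.44

20 rows total (5 × 4). Row 6: index ⌊(6-1)/4⌋ = 1 into well → W39; (6-1) mod 4 = 1 into the melted columns → 700.
So row 6 is (W39, 700, 64.44); porosity = 64.44.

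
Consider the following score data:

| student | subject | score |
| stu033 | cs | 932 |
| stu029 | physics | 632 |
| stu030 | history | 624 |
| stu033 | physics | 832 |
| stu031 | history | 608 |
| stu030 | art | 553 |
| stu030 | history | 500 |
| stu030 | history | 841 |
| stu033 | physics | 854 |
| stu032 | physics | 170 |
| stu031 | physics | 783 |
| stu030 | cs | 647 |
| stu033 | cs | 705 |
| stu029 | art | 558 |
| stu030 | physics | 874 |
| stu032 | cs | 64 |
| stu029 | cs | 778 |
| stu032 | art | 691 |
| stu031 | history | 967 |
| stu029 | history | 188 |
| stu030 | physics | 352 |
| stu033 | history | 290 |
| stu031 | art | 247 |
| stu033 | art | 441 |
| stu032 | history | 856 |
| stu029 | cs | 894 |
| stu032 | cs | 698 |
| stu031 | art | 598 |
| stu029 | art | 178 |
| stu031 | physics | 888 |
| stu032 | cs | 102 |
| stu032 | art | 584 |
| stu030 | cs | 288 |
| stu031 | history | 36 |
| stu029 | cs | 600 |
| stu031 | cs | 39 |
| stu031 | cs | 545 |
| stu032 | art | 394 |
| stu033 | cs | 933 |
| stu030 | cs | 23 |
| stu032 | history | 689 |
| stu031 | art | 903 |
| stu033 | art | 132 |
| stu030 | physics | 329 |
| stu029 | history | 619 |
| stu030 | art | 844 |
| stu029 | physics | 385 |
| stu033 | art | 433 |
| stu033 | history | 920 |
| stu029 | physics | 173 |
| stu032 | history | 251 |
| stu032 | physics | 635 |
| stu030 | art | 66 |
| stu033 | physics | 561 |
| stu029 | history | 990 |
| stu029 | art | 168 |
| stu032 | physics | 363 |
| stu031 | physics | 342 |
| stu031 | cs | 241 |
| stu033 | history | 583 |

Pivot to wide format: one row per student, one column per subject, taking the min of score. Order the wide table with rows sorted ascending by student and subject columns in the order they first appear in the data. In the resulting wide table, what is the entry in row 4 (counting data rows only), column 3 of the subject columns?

With rows sorted ascending by student, row 4 is student=stu032. subject columns in first-appearance order: cs, physics, history, art; column 3 is history.
Long rows with student=stu032, subject=history: min(856, 689, 251) = 251.

251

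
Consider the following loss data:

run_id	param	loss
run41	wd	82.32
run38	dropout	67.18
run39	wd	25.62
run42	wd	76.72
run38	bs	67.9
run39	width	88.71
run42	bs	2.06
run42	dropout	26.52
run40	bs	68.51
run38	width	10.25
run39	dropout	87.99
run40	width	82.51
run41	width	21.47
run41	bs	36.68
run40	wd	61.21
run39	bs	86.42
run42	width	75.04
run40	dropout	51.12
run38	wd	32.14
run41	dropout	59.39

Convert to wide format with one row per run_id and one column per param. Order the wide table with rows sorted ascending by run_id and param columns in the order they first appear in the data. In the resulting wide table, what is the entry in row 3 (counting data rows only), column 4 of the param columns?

With rows sorted ascending by run_id, row 3 is run_id=run40. param columns in first-appearance order: wd, dropout, bs, width; column 4 is width.
Long rows with run_id=run40, param=width: loss = 82.51.

82.51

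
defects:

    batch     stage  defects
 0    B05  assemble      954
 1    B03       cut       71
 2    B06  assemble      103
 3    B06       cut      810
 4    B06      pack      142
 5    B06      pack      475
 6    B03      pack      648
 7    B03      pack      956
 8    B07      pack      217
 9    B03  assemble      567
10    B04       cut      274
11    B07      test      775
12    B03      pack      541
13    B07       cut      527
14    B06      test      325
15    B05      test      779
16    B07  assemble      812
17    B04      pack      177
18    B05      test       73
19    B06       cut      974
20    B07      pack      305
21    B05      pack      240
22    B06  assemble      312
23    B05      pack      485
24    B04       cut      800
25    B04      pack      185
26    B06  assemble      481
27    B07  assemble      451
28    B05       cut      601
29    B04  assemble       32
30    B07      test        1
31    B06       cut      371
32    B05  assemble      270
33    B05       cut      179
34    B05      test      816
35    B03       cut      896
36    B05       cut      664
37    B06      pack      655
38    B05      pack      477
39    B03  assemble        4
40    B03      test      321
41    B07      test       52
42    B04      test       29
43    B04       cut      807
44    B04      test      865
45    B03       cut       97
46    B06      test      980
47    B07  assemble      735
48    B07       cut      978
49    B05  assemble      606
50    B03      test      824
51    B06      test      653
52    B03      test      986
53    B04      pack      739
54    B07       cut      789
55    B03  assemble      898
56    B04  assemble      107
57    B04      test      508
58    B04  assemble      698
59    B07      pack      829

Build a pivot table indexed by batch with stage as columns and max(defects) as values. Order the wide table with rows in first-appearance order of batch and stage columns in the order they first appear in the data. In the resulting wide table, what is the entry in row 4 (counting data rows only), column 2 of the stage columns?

With rows in first-appearance order of batch, row 4 is batch=B07. stage columns in first-appearance order: assemble, cut, pack, test; column 2 is cut.
Long rows with batch=B07, stage=cut: max(527, 978, 789) = 978.

978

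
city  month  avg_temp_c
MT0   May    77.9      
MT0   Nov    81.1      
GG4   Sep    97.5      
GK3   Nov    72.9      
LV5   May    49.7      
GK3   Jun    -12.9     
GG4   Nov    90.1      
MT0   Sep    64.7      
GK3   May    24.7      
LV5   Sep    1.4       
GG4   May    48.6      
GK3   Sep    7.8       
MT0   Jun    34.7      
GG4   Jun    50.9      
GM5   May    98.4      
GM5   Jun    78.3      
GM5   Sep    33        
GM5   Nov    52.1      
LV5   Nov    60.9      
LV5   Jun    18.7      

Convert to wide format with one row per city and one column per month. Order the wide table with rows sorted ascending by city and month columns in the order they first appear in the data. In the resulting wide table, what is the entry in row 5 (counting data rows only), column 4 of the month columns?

34.7

With rows sorted ascending by city, row 5 is city=MT0. month columns in first-appearance order: May, Nov, Sep, Jun; column 4 is Jun.
Long rows with city=MT0, month=Jun: avg_temp_c = 34.7.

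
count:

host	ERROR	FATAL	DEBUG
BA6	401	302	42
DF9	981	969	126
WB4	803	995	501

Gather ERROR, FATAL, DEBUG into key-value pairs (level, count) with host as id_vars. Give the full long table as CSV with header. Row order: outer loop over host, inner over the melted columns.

host,level,count
BA6,ERROR,401
BA6,FATAL,302
BA6,DEBUG,42
DF9,ERROR,981
DF9,FATAL,969
DF9,DEBUG,126
WB4,ERROR,803
WB4,FATAL,995
WB4,DEBUG,501

Each (host, column) pair becomes one row: 3 × 3 = 9 rows.
For example, (BA6, ERROR) → count=401.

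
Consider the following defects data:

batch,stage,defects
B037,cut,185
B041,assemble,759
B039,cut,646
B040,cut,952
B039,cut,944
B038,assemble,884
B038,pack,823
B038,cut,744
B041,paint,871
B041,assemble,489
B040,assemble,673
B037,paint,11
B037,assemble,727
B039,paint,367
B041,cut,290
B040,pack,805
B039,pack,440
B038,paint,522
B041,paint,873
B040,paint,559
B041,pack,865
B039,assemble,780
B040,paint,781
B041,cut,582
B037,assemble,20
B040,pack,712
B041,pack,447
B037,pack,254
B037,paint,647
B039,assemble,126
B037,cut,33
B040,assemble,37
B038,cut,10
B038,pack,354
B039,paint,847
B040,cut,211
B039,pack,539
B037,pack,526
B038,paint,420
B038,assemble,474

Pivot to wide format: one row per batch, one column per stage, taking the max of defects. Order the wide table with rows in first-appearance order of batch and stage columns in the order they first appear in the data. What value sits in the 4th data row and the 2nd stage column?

With rows in first-appearance order of batch, row 4 is batch=B040. stage columns in first-appearance order: cut, assemble, pack, paint; column 2 is assemble.
Long rows with batch=B040, stage=assemble: max(673, 37) = 673.

673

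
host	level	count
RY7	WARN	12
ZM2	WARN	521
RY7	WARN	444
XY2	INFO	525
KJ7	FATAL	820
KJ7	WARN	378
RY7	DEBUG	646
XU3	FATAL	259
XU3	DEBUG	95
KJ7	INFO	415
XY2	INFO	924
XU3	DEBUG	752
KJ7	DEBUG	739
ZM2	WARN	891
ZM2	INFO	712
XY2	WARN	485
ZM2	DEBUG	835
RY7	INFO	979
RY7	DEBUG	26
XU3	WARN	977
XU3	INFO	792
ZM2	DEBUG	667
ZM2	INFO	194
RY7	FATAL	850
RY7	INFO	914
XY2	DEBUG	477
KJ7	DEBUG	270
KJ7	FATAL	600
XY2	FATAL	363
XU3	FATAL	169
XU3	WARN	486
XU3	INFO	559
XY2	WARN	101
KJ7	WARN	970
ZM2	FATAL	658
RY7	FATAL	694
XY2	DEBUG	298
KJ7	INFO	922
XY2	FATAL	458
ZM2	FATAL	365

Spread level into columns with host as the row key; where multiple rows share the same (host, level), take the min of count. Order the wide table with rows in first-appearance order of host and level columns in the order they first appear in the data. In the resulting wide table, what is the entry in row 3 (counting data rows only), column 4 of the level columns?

298

With rows in first-appearance order of host, row 3 is host=XY2. level columns in first-appearance order: WARN, INFO, FATAL, DEBUG; column 4 is DEBUG.
Long rows with host=XY2, level=DEBUG: min(477, 298) = 298.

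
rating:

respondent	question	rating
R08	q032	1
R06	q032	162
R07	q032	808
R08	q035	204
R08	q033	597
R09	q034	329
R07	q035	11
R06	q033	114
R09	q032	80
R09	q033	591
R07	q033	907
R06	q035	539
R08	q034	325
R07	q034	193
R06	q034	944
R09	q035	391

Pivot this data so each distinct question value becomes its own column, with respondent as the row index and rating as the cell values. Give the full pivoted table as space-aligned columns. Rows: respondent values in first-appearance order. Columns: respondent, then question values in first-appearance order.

Columns: respondent plus the 4 distinct question values (q032, q035, q033, q034).
For example, row R08 column q032 takes rating=1 from the long row (R08, q032).

respondent  q032  q035  q033  q034
R08         1     204   597   325 
R06         162   539   114   944 
R07         808   11    907   193 
R09         80    391   591   329 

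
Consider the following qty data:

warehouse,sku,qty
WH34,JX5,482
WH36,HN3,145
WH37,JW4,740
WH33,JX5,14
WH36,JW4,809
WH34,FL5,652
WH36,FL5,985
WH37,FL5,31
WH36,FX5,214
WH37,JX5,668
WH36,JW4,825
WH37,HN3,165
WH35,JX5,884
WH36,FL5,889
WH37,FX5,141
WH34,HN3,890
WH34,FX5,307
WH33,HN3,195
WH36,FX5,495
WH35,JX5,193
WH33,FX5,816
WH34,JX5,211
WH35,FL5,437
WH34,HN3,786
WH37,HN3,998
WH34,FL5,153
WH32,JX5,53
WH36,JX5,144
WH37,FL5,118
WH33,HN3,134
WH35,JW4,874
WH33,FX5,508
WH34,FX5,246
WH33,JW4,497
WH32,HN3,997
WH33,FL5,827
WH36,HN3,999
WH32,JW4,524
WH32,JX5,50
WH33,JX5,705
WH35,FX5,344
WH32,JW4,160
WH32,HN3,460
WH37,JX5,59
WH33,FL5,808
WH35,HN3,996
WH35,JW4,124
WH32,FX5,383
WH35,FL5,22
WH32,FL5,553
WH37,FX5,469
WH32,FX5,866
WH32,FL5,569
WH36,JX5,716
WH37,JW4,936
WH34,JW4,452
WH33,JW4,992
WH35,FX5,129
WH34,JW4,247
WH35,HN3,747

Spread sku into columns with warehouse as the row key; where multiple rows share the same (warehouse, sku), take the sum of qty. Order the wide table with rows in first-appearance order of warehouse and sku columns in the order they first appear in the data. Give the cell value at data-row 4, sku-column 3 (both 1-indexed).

With rows in first-appearance order of warehouse, row 4 is warehouse=WH33. sku columns in first-appearance order: JX5, HN3, JW4, FL5, FX5; column 3 is JW4.
Long rows with warehouse=WH33, sku=JW4: 497 + 992 = 1489.

1489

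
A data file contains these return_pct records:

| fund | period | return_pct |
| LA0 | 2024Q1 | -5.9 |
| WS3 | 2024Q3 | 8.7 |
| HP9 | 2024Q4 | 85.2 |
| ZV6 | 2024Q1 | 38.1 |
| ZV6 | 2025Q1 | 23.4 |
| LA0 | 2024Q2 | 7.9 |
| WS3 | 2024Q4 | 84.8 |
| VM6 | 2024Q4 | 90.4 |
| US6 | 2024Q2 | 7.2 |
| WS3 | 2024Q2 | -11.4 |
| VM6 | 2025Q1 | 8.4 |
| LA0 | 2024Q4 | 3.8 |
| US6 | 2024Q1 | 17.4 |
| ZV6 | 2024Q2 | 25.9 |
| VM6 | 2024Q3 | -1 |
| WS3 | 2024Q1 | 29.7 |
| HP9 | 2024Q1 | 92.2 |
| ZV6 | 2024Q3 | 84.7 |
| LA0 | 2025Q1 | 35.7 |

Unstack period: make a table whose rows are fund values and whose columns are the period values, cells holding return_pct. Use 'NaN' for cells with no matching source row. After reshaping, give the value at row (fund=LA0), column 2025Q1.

35.7

The long row with fund=LA0, period=2025Q1 has return_pct=35.7.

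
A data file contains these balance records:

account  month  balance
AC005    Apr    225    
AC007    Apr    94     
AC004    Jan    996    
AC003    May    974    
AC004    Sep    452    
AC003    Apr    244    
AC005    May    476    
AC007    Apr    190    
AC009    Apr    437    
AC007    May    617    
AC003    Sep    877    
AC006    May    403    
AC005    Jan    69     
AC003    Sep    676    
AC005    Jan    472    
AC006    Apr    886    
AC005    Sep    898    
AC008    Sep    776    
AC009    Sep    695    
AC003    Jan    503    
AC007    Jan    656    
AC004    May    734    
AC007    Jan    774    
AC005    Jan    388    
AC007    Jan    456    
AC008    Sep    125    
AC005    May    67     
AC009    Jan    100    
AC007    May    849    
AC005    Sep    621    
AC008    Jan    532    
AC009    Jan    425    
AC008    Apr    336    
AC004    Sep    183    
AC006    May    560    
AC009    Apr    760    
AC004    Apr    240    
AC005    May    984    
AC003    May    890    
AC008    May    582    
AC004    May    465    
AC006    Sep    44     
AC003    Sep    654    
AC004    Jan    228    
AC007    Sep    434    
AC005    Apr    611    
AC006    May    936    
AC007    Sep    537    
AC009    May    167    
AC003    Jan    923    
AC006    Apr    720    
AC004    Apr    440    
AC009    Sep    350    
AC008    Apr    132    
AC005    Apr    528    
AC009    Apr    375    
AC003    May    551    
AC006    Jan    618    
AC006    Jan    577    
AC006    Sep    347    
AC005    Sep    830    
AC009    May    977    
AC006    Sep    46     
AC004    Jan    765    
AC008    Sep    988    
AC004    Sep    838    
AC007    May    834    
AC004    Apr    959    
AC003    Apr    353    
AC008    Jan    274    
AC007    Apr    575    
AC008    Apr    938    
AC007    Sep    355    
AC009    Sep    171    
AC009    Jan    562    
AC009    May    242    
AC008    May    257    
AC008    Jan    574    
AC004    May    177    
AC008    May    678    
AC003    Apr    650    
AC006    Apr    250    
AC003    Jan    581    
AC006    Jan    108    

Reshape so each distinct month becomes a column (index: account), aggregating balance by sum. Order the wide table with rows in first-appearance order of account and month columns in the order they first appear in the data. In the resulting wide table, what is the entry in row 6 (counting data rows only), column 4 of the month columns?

With rows in first-appearance order of account, row 6 is account=AC006. month columns in first-appearance order: Apr, Jan, May, Sep; column 4 is Sep.
Long rows with account=AC006, month=Sep: 44 + 347 + 46 = 437.

437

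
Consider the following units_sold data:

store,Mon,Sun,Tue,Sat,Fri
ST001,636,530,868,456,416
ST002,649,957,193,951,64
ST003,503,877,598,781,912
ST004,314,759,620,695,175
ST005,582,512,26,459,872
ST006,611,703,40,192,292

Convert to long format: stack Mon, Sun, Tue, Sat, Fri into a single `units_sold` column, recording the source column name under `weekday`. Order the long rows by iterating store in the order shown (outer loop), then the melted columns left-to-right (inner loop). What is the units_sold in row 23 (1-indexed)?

30 rows total (6 × 5). Row 23: index ⌊(23-1)/5⌋ = 4 into store → ST005; (23-1) mod 5 = 2 into the melted columns → Tue.
So row 23 is (ST005, Tue, 26); units_sold = 26.

26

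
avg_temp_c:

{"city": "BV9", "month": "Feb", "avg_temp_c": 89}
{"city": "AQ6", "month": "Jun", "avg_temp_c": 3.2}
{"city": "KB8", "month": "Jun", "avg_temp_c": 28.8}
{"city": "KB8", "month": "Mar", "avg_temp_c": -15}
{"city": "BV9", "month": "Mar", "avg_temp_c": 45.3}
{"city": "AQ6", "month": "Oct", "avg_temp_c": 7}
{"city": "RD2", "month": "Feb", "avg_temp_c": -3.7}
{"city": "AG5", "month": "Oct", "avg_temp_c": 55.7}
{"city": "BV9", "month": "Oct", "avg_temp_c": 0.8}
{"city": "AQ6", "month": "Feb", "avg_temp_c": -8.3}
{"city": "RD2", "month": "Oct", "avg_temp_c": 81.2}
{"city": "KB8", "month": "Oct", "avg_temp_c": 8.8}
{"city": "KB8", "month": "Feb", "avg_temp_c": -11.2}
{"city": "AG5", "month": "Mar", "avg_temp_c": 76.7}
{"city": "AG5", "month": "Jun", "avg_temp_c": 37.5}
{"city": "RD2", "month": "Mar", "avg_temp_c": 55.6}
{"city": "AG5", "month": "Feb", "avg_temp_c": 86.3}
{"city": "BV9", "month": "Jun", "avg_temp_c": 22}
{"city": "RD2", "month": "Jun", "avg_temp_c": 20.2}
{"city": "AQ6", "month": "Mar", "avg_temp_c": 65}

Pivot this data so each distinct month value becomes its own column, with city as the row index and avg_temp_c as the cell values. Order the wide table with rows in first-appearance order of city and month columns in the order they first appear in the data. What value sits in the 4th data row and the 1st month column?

With rows in first-appearance order of city, row 4 is city=RD2. month columns in first-appearance order: Feb, Jun, Mar, Oct; column 1 is Feb.
Long rows with city=RD2, month=Feb: avg_temp_c = -3.7.

-3.7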